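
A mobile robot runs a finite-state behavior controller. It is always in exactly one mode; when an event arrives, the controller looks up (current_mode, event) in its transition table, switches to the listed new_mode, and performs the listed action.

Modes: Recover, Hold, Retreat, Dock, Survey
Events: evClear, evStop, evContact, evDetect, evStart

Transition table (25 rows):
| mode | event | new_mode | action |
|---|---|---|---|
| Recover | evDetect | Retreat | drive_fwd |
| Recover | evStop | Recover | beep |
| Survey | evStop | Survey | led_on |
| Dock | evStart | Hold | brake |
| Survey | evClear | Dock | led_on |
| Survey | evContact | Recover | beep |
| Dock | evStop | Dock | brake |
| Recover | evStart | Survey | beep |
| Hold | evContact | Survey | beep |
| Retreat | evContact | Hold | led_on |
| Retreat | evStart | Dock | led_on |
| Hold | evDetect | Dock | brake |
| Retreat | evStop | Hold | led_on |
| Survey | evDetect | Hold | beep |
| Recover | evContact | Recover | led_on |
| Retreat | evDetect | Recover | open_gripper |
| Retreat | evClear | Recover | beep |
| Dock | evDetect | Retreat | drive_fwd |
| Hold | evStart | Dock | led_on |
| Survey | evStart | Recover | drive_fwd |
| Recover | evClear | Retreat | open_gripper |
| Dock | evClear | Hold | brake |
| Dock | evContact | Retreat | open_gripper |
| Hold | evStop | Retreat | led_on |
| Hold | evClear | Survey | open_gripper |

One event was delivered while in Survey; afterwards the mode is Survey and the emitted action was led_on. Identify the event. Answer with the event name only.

try evClear: (Survey, evClear) → (Dock, led_on)
try evStop: (Survey, evStop) → (Survey, led_on)  ← matches
try evContact: (Survey, evContact) → (Recover, beep)
try evDetect: (Survey, evDetect) → (Hold, beep)
try evStart: (Survey, evStart) → (Recover, drive_fwd)

evStop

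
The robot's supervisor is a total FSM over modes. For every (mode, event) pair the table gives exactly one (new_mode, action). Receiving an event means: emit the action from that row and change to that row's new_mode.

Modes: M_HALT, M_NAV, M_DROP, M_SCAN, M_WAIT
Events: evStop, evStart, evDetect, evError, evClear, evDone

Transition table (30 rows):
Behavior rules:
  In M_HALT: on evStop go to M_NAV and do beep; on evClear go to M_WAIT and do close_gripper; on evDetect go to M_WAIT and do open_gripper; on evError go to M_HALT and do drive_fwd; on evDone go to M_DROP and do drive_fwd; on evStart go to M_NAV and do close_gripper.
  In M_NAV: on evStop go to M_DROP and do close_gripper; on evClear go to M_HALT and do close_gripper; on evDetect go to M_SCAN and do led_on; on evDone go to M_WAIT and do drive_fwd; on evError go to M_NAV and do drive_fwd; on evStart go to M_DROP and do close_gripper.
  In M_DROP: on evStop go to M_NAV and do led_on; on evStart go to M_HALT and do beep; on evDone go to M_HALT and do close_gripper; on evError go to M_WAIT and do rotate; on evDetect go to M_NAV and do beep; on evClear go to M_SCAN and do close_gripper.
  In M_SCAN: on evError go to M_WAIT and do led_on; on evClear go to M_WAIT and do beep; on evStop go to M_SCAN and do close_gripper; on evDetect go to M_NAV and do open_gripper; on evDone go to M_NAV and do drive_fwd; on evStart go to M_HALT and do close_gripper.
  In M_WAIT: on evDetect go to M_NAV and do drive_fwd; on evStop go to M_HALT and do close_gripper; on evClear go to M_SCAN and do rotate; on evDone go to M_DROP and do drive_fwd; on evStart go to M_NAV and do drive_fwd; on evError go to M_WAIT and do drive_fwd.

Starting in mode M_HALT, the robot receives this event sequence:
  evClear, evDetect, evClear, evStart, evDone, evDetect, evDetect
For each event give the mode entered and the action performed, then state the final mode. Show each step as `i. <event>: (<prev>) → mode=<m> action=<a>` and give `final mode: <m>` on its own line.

final mode: M_SCAN

1. evClear: (M_HALT) → mode=M_WAIT action=close_gripper
2. evDetect: (M_WAIT) → mode=M_NAV action=drive_fwd
3. evClear: (M_NAV) → mode=M_HALT action=close_gripper
4. evStart: (M_HALT) → mode=M_NAV action=close_gripper
5. evDone: (M_NAV) → mode=M_WAIT action=drive_fwd
6. evDetect: (M_WAIT) → mode=M_NAV action=drive_fwd
7. evDetect: (M_NAV) → mode=M_SCAN action=led_on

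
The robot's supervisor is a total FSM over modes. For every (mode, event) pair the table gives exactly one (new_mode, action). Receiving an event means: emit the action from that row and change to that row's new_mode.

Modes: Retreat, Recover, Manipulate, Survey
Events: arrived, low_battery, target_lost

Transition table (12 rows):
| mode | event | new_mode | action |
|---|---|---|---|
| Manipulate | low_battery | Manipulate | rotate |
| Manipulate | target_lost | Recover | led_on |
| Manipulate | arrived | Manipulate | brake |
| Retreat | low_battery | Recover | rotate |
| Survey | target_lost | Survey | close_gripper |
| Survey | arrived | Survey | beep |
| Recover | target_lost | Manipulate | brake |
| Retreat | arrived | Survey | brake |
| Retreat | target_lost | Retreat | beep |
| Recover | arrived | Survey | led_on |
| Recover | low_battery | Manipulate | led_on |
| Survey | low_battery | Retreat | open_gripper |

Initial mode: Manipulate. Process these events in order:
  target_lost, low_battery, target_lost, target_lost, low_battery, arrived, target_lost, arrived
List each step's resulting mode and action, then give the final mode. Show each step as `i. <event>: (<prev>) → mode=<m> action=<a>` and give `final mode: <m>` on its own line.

1. target_lost: (Manipulate) → mode=Recover action=led_on
2. low_battery: (Recover) → mode=Manipulate action=led_on
3. target_lost: (Manipulate) → mode=Recover action=led_on
4. target_lost: (Recover) → mode=Manipulate action=brake
5. low_battery: (Manipulate) → mode=Manipulate action=rotate
6. arrived: (Manipulate) → mode=Manipulate action=brake
7. target_lost: (Manipulate) → mode=Recover action=led_on
8. arrived: (Recover) → mode=Survey action=led_on

final mode: Survey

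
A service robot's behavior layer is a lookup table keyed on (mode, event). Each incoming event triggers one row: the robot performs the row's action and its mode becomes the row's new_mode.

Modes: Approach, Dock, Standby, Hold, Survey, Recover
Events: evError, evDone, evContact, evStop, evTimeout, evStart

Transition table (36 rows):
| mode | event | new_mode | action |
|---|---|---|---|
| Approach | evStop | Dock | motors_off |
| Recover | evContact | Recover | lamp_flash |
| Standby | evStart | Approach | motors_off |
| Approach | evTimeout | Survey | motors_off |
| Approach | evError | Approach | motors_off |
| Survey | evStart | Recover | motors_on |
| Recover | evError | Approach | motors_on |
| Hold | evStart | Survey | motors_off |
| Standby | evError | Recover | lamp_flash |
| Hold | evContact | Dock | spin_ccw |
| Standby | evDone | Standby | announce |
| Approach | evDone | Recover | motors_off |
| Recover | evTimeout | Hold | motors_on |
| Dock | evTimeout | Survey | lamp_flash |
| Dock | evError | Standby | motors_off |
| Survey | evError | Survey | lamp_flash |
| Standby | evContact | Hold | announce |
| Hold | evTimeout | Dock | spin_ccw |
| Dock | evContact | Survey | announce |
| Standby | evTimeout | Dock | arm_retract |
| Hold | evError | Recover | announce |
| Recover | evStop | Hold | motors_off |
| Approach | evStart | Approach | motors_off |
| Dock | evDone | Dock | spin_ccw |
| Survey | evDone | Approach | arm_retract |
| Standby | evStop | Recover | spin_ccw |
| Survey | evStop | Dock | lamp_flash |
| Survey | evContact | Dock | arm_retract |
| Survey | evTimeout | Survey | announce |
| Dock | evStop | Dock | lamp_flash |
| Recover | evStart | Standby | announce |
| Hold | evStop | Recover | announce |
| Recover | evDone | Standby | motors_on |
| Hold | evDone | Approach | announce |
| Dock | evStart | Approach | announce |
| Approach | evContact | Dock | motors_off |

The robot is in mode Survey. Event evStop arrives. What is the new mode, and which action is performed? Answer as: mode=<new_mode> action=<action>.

current mode = Survey; filter table to that mode:
  (Survey, evStart) → (Recover, motors_on)
  (Survey, evError) → (Survey, lamp_flash)
  (Survey, evDone) → (Approach, arm_retract)
  (Survey, evStop) → (Dock, lamp_flash)  ← event matches
  (Survey, evContact) → (Dock, arm_retract)
  (Survey, evTimeout) → (Survey, announce)
event = evStop selects (Dock, lamp_flash)

mode=Dock action=lamp_flash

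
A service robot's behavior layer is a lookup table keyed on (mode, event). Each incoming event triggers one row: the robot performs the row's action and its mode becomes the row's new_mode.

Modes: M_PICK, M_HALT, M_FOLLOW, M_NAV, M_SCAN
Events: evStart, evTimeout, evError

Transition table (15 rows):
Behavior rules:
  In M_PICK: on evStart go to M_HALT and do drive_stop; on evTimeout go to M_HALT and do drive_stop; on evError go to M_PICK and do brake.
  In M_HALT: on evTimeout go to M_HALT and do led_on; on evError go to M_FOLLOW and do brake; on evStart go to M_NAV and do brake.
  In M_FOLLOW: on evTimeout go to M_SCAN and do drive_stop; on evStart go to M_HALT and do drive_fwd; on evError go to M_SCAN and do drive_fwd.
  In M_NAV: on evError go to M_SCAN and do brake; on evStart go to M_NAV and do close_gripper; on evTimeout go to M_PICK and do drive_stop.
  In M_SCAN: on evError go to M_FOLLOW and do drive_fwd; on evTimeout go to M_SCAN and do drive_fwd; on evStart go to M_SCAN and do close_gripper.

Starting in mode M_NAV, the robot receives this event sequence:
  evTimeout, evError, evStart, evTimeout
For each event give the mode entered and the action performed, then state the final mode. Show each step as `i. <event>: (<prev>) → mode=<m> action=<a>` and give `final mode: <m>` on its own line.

1. evTimeout: (M_NAV) → mode=M_PICK action=drive_stop
2. evError: (M_PICK) → mode=M_PICK action=brake
3. evStart: (M_PICK) → mode=M_HALT action=drive_stop
4. evTimeout: (M_HALT) → mode=M_HALT action=led_on

final mode: M_HALT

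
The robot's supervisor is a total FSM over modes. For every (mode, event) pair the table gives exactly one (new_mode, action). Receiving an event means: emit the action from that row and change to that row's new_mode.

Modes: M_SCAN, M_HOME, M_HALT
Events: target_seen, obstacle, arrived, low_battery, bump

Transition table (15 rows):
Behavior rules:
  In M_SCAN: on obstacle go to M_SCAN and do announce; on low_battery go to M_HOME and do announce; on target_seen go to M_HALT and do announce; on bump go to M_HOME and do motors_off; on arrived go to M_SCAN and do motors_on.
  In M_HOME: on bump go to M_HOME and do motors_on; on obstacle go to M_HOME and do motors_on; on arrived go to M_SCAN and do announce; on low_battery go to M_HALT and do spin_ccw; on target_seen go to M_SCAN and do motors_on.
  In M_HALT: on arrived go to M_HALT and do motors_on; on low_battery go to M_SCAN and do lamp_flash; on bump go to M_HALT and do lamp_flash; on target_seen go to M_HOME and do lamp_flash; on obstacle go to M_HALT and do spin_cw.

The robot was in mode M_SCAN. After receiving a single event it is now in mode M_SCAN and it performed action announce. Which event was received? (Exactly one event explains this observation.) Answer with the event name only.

try target_seen: (M_SCAN, target_seen) → (M_HALT, announce)
try obstacle: (M_SCAN, obstacle) → (M_SCAN, announce)  ← matches
try arrived: (M_SCAN, arrived) → (M_SCAN, motors_on)
try low_battery: (M_SCAN, low_battery) → (M_HOME, announce)
try bump: (M_SCAN, bump) → (M_HOME, motors_off)

obstacle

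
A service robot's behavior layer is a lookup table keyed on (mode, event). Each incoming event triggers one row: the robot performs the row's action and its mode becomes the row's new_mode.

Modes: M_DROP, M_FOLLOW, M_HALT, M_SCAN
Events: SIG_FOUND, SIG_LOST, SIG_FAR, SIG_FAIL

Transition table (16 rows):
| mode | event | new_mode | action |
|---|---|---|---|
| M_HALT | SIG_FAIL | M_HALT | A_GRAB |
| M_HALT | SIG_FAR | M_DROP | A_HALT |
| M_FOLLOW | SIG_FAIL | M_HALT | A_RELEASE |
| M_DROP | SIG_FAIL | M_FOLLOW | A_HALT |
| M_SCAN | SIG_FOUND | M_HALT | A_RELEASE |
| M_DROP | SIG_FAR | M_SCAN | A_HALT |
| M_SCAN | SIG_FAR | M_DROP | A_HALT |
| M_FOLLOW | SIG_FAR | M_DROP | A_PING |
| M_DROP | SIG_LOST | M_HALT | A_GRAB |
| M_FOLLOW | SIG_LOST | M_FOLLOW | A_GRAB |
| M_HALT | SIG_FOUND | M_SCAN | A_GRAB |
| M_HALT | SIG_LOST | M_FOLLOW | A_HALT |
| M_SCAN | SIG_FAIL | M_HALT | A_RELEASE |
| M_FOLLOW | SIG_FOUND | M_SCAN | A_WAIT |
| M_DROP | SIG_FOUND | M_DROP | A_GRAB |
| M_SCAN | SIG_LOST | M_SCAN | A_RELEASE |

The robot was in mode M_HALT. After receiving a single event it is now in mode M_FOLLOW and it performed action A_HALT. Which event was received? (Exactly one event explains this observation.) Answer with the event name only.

try SIG_FOUND: (M_HALT, SIG_FOUND) → (M_SCAN, A_GRAB)
try SIG_LOST: (M_HALT, SIG_LOST) → (M_FOLLOW, A_HALT)  ← matches
try SIG_FAR: (M_HALT, SIG_FAR) → (M_DROP, A_HALT)
try SIG_FAIL: (M_HALT, SIG_FAIL) → (M_HALT, A_GRAB)

SIG_LOST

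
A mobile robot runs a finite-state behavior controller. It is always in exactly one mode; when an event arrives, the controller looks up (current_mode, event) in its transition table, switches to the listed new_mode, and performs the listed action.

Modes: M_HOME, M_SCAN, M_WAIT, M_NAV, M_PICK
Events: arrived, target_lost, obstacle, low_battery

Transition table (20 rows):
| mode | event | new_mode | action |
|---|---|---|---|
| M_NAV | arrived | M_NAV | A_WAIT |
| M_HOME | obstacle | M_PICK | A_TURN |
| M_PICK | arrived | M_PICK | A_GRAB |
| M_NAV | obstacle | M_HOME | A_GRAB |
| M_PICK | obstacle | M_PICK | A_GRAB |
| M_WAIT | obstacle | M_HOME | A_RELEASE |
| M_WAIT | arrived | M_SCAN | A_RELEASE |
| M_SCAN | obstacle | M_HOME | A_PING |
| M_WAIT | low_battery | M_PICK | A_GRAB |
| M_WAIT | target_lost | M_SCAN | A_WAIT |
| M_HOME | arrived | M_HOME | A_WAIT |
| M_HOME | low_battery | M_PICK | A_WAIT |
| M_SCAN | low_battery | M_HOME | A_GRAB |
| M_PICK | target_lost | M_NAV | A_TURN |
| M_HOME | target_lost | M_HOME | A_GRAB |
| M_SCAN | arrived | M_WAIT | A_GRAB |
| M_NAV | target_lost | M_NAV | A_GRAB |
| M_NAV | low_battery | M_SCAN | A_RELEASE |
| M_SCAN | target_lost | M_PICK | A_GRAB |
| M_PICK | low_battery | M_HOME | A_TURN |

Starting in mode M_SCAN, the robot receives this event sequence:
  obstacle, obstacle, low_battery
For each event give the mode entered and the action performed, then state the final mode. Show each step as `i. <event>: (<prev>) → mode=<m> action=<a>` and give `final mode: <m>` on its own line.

final mode: M_HOME

1. obstacle: (M_SCAN) → mode=M_HOME action=A_PING
2. obstacle: (M_HOME) → mode=M_PICK action=A_TURN
3. low_battery: (M_PICK) → mode=M_HOME action=A_TURN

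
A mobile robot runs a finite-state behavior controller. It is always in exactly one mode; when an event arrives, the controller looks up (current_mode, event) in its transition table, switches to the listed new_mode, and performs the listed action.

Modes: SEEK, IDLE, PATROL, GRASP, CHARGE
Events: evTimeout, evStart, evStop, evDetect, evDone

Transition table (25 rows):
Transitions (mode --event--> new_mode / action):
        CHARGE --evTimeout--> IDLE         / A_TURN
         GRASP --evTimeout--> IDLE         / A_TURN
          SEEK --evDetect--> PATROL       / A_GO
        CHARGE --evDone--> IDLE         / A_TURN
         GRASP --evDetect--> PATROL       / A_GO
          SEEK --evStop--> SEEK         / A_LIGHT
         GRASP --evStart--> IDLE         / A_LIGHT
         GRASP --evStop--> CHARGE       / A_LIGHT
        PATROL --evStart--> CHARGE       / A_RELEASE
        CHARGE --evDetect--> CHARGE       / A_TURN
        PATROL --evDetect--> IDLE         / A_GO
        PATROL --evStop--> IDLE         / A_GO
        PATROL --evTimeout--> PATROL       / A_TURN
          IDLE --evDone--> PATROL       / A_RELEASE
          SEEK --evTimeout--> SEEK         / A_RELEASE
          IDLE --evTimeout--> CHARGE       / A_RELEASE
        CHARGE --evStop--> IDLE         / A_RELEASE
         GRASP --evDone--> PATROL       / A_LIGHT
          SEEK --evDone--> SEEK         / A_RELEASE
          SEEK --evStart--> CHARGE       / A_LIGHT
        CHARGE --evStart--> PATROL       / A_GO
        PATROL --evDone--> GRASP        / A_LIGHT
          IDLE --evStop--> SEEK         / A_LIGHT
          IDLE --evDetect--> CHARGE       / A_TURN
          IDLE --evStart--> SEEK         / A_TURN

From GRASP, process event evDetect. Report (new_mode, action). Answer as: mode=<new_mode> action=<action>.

current mode = GRASP; filter table to that mode:
  (GRASP, evTimeout) → (IDLE, A_TURN)
  (GRASP, evDetect) → (PATROL, A_GO)  ← event matches
  (GRASP, evStart) → (IDLE, A_LIGHT)
  (GRASP, evStop) → (CHARGE, A_LIGHT)
  (GRASP, evDone) → (PATROL, A_LIGHT)
event = evDetect selects (PATROL, A_GO)

mode=PATROL action=A_GO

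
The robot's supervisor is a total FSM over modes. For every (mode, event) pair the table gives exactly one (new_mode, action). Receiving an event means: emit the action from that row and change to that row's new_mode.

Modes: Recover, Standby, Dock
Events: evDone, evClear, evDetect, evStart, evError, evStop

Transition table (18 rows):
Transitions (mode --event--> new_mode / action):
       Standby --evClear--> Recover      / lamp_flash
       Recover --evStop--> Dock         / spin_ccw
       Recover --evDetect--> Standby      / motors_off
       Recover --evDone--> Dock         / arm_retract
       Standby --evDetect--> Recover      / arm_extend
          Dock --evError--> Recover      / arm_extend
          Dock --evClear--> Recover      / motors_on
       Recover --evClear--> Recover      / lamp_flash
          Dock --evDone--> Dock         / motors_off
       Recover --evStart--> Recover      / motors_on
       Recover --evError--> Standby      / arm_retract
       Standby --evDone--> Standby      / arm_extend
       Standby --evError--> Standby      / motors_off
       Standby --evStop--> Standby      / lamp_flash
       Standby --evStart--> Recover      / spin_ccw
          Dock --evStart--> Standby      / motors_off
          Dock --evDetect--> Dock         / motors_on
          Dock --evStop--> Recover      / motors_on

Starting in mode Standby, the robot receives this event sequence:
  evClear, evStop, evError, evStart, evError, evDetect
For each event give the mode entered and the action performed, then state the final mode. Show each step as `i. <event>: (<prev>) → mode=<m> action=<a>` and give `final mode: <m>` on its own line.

1. evClear: (Standby) → mode=Recover action=lamp_flash
2. evStop: (Recover) → mode=Dock action=spin_ccw
3. evError: (Dock) → mode=Recover action=arm_extend
4. evStart: (Recover) → mode=Recover action=motors_on
5. evError: (Recover) → mode=Standby action=arm_retract
6. evDetect: (Standby) → mode=Recover action=arm_extend

final mode: Recover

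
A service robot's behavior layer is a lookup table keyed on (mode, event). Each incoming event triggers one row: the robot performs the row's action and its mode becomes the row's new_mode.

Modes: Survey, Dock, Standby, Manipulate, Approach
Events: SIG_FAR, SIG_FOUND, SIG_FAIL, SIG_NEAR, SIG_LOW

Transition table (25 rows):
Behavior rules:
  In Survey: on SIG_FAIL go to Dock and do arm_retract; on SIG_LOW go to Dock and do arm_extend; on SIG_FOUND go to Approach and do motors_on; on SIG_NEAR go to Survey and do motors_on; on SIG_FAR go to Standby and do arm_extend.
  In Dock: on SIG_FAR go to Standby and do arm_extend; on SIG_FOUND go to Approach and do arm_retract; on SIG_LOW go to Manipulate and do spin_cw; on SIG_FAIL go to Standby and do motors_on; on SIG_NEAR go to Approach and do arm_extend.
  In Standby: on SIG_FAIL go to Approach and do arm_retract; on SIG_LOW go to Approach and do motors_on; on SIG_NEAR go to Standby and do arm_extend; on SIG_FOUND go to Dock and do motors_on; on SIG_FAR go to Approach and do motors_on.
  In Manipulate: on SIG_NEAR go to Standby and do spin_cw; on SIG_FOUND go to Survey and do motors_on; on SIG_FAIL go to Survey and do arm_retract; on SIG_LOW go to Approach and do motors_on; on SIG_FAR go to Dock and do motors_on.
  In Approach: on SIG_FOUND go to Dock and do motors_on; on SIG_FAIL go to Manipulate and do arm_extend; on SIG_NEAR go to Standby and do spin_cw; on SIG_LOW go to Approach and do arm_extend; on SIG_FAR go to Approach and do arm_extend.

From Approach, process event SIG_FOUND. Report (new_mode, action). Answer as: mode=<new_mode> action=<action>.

current mode = Approach; filter table to that mode:
  (Approach, SIG_FOUND) → (Dock, motors_on)  ← event matches
  (Approach, SIG_FAIL) → (Manipulate, arm_extend)
  (Approach, SIG_NEAR) → (Standby, spin_cw)
  (Approach, SIG_LOW) → (Approach, arm_extend)
  (Approach, SIG_FAR) → (Approach, arm_extend)
event = SIG_FOUND selects (Dock, motors_on)

mode=Dock action=motors_on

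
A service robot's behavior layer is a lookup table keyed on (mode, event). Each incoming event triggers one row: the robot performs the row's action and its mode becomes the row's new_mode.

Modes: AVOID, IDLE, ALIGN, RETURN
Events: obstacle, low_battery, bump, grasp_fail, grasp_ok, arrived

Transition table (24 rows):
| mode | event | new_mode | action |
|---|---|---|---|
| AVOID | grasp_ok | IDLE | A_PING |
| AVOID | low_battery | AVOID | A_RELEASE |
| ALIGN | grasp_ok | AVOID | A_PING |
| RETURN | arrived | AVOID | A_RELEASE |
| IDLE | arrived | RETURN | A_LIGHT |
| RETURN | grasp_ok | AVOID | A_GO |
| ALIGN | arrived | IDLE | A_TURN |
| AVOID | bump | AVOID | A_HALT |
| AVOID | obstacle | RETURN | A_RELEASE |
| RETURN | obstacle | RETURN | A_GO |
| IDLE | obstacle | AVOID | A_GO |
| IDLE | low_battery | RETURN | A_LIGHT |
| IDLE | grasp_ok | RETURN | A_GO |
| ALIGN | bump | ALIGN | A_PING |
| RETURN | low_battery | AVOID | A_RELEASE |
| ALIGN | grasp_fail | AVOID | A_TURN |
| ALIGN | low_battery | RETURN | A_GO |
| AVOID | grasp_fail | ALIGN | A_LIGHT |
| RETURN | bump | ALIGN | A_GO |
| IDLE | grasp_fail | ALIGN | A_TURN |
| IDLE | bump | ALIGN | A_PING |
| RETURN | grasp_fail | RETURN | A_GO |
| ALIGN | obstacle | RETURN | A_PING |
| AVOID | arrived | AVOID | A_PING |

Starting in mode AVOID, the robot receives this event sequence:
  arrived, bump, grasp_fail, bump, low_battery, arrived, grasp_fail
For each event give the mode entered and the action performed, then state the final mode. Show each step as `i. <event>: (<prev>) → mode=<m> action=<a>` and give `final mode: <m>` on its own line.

final mode: ALIGN

1. arrived: (AVOID) → mode=AVOID action=A_PING
2. bump: (AVOID) → mode=AVOID action=A_HALT
3. grasp_fail: (AVOID) → mode=ALIGN action=A_LIGHT
4. bump: (ALIGN) → mode=ALIGN action=A_PING
5. low_battery: (ALIGN) → mode=RETURN action=A_GO
6. arrived: (RETURN) → mode=AVOID action=A_RELEASE
7. grasp_fail: (AVOID) → mode=ALIGN action=A_LIGHT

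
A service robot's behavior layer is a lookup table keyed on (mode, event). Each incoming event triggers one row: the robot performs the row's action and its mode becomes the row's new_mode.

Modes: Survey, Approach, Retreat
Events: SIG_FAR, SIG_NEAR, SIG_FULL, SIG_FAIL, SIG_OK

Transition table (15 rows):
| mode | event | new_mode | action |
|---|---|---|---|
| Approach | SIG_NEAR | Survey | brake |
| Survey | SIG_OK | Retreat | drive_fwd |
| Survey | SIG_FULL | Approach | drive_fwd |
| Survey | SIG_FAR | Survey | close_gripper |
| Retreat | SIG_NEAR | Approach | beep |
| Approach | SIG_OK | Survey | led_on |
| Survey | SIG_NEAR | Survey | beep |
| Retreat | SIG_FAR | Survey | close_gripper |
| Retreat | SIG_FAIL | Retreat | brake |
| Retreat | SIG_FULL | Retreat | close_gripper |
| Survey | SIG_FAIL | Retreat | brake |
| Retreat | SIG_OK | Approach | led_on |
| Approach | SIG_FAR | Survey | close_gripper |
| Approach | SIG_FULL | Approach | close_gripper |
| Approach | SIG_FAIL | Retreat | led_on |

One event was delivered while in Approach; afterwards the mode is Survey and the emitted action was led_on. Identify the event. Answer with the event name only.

SIG_OK

try SIG_FAR: (Approach, SIG_FAR) → (Survey, close_gripper)
try SIG_NEAR: (Approach, SIG_NEAR) → (Survey, brake)
try SIG_FULL: (Approach, SIG_FULL) → (Approach, close_gripper)
try SIG_FAIL: (Approach, SIG_FAIL) → (Retreat, led_on)
try SIG_OK: (Approach, SIG_OK) → (Survey, led_on)  ← matches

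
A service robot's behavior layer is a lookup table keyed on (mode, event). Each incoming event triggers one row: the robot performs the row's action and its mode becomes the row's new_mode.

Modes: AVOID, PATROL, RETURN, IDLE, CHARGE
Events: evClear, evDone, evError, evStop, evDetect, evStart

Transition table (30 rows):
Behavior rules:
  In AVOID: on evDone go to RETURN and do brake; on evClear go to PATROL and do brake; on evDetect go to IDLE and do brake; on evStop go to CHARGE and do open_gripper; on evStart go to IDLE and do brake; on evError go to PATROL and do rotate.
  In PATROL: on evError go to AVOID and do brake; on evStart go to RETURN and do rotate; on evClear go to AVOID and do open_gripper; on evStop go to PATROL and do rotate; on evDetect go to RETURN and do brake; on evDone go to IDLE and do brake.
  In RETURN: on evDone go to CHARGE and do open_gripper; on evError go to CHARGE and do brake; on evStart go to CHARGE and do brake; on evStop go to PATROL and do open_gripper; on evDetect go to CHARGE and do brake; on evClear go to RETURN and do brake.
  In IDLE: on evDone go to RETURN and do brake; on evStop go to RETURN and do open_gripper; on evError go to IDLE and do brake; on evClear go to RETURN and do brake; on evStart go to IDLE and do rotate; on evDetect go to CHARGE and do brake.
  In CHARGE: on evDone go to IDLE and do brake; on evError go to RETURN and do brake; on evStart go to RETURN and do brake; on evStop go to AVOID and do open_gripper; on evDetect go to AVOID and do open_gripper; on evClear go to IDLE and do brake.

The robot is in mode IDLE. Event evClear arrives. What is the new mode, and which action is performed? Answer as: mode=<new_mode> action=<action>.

current mode = IDLE; filter table to that mode:
  (IDLE, evDone) → (RETURN, brake)
  (IDLE, evStop) → (RETURN, open_gripper)
  (IDLE, evError) → (IDLE, brake)
  (IDLE, evClear) → (RETURN, brake)  ← event matches
  (IDLE, evStart) → (IDLE, rotate)
  (IDLE, evDetect) → (CHARGE, brake)
event = evClear selects (RETURN, brake)

mode=RETURN action=brake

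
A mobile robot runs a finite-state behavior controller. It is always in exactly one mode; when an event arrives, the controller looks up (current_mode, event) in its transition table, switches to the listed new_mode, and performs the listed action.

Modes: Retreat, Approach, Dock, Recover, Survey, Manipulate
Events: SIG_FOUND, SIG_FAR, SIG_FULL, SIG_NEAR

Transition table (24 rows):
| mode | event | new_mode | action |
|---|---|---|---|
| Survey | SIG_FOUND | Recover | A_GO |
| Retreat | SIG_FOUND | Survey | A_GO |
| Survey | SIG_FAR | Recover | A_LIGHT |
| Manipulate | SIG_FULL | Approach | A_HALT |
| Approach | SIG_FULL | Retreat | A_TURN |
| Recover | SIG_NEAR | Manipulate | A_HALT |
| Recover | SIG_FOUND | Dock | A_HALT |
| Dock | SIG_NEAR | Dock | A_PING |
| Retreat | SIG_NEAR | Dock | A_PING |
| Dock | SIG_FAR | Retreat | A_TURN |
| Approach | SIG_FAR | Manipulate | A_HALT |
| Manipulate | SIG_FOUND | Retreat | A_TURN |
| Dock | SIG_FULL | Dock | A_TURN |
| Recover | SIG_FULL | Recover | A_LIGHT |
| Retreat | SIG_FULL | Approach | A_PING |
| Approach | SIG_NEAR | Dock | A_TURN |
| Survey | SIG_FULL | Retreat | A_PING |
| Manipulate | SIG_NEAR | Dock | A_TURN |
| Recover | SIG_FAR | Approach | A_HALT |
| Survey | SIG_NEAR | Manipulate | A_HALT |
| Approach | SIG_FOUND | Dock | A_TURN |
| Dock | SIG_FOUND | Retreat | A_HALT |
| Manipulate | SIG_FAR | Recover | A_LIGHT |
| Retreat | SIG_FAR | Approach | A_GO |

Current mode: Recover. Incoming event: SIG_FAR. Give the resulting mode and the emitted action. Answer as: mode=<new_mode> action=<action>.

current mode = Recover; filter table to that mode:
  (Recover, SIG_NEAR) → (Manipulate, A_HALT)
  (Recover, SIG_FOUND) → (Dock, A_HALT)
  (Recover, SIG_FULL) → (Recover, A_LIGHT)
  (Recover, SIG_FAR) → (Approach, A_HALT)  ← event matches
event = SIG_FAR selects (Approach, A_HALT)

mode=Approach action=A_HALT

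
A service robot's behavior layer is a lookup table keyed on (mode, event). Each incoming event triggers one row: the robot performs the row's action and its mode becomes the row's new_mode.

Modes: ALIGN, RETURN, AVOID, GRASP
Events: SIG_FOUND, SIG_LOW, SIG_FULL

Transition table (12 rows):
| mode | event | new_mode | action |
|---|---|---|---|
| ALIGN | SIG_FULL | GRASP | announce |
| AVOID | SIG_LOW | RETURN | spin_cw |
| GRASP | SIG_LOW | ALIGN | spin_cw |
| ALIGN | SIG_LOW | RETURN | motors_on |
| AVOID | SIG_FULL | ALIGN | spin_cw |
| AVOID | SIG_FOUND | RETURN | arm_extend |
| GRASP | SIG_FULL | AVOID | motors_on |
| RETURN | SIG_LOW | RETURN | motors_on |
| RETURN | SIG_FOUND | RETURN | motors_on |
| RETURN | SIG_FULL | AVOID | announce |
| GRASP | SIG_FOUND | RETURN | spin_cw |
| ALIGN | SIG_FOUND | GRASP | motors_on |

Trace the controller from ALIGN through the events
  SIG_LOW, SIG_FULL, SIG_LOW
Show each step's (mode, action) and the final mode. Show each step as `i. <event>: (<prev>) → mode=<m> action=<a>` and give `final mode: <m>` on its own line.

1. SIG_LOW: (ALIGN) → mode=RETURN action=motors_on
2. SIG_FULL: (RETURN) → mode=AVOID action=announce
3. SIG_LOW: (AVOID) → mode=RETURN action=spin_cw

final mode: RETURN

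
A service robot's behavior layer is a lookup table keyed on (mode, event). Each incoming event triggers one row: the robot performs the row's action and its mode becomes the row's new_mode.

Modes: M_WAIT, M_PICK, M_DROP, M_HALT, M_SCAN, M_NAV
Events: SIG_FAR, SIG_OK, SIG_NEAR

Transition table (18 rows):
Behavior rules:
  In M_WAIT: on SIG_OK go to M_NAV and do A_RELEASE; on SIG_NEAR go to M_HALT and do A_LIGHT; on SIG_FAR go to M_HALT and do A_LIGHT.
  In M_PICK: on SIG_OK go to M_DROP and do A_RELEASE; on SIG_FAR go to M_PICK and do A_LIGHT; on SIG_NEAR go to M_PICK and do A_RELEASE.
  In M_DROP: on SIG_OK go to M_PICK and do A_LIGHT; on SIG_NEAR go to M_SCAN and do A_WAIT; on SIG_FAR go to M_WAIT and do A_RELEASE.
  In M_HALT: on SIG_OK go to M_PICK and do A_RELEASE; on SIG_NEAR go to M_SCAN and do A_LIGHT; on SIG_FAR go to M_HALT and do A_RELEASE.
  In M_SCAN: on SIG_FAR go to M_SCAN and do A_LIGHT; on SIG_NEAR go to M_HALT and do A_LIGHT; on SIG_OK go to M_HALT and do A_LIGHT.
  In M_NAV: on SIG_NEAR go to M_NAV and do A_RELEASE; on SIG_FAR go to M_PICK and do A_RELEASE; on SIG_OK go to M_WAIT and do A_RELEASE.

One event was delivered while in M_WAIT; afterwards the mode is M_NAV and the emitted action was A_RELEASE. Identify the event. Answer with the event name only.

try SIG_FAR: (M_WAIT, SIG_FAR) → (M_HALT, A_LIGHT)
try SIG_OK: (M_WAIT, SIG_OK) → (M_NAV, A_RELEASE)  ← matches
try SIG_NEAR: (M_WAIT, SIG_NEAR) → (M_HALT, A_LIGHT)

SIG_OK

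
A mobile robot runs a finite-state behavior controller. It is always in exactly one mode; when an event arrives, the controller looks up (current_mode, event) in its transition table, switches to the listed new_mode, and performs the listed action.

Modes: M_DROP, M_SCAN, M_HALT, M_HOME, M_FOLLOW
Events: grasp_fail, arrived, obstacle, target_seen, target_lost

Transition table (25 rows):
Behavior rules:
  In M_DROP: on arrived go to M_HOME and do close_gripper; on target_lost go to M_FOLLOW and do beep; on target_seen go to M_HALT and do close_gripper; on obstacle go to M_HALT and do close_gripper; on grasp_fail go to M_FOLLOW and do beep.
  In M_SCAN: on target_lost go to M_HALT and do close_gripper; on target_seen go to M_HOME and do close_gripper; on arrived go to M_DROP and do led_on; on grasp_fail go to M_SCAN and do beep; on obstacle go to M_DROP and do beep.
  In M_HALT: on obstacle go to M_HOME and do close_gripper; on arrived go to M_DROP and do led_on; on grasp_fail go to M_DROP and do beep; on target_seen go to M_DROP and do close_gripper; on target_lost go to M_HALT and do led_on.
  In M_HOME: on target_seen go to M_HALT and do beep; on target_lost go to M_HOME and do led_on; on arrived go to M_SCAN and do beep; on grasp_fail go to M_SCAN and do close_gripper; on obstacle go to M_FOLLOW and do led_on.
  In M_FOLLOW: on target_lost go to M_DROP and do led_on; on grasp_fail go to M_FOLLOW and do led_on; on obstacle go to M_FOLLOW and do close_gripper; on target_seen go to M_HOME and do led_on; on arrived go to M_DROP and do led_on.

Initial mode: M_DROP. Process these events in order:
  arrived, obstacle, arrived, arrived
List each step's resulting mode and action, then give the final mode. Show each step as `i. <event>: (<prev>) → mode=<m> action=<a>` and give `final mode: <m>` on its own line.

final mode: M_HOME

1. arrived: (M_DROP) → mode=M_HOME action=close_gripper
2. obstacle: (M_HOME) → mode=M_FOLLOW action=led_on
3. arrived: (M_FOLLOW) → mode=M_DROP action=led_on
4. arrived: (M_DROP) → mode=M_HOME action=close_gripper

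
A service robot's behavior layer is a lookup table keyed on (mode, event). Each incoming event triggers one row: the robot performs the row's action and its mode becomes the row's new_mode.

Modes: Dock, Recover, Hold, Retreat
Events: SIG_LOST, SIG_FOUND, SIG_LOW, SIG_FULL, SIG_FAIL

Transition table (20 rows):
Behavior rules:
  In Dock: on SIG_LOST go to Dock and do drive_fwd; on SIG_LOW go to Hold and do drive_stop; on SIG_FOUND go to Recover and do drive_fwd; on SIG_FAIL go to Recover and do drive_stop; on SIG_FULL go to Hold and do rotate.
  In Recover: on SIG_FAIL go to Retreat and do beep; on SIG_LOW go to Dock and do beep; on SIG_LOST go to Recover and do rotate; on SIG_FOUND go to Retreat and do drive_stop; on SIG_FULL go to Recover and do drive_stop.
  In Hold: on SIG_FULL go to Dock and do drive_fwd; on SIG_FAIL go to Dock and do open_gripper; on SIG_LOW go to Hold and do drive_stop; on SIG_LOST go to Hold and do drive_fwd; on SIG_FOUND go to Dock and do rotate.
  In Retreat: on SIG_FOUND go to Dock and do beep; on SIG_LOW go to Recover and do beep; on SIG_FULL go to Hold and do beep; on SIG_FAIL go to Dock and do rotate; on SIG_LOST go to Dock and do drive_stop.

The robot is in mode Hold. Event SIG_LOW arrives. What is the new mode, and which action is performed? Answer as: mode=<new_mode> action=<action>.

mode=Hold action=drive_stop

current mode = Hold; filter table to that mode:
  (Hold, SIG_FULL) → (Dock, drive_fwd)
  (Hold, SIG_FAIL) → (Dock, open_gripper)
  (Hold, SIG_LOW) → (Hold, drive_stop)  ← event matches
  (Hold, SIG_LOST) → (Hold, drive_fwd)
  (Hold, SIG_FOUND) → (Dock, rotate)
event = SIG_LOW selects (Hold, drive_stop)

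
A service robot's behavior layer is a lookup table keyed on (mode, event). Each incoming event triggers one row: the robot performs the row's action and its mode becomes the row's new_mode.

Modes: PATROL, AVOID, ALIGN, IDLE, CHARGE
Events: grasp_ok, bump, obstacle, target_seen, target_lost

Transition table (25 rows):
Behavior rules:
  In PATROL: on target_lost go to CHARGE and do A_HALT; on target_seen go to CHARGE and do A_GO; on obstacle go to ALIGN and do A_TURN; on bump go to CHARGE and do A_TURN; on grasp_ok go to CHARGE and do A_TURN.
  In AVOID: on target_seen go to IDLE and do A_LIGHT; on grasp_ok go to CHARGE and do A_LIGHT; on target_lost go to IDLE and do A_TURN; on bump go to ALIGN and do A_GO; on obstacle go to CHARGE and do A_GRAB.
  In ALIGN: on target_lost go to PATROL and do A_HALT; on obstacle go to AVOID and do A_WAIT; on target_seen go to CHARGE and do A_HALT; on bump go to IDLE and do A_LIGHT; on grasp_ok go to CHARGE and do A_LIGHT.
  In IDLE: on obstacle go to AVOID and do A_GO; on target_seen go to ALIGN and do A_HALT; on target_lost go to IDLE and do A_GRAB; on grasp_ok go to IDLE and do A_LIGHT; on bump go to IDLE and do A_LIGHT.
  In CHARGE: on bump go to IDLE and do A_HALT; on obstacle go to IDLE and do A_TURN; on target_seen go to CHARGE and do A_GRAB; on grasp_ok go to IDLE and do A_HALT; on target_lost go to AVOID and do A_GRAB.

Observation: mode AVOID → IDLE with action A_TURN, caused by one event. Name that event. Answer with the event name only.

target_lost

try grasp_ok: (AVOID, grasp_ok) → (CHARGE, A_LIGHT)
try bump: (AVOID, bump) → (ALIGN, A_GO)
try obstacle: (AVOID, obstacle) → (CHARGE, A_GRAB)
try target_seen: (AVOID, target_seen) → (IDLE, A_LIGHT)
try target_lost: (AVOID, target_lost) → (IDLE, A_TURN)  ← matches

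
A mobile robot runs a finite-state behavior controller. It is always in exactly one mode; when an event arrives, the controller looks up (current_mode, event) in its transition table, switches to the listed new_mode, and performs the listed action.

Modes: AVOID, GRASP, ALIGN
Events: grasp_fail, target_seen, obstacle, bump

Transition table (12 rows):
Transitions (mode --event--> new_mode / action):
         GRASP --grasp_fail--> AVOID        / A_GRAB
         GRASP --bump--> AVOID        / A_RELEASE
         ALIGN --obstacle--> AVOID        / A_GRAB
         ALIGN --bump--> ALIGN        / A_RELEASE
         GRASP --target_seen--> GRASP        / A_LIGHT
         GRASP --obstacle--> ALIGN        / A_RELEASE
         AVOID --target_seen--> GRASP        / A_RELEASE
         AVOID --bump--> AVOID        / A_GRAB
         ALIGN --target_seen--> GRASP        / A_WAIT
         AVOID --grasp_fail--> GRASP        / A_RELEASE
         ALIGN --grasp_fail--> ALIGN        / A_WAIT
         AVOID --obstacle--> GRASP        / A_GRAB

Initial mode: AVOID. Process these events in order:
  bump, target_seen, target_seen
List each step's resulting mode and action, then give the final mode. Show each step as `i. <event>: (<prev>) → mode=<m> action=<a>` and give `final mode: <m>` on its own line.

1. bump: (AVOID) → mode=AVOID action=A_GRAB
2. target_seen: (AVOID) → mode=GRASP action=A_RELEASE
3. target_seen: (GRASP) → mode=GRASP action=A_LIGHT

final mode: GRASP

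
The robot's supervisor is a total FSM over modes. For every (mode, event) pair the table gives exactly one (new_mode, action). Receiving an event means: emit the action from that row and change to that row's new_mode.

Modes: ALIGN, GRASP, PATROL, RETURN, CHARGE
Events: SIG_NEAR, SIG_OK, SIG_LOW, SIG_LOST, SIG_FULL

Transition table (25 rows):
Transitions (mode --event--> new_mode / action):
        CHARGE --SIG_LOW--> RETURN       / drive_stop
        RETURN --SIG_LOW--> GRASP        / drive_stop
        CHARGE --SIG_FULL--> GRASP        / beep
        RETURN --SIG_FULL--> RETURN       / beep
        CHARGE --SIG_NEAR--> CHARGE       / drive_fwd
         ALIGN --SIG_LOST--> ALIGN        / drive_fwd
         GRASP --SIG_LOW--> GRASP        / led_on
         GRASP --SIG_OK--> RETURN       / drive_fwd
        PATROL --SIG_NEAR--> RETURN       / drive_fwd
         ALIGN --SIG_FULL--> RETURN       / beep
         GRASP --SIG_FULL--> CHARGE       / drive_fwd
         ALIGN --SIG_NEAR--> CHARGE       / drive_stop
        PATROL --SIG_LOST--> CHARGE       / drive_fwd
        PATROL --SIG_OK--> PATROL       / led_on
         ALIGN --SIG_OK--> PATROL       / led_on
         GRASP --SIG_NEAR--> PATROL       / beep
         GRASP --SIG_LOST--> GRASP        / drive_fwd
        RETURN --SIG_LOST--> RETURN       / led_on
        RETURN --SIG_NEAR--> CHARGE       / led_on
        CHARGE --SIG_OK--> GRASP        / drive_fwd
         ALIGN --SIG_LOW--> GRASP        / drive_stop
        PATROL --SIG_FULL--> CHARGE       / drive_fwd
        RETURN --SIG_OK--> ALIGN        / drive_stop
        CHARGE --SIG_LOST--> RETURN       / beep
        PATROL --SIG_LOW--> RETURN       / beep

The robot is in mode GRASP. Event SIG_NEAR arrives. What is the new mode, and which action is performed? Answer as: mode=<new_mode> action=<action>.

mode=PATROL action=beep

current mode = GRASP; filter table to that mode:
  (GRASP, SIG_LOW) → (GRASP, led_on)
  (GRASP, SIG_OK) → (RETURN, drive_fwd)
  (GRASP, SIG_FULL) → (CHARGE, drive_fwd)
  (GRASP, SIG_NEAR) → (PATROL, beep)  ← event matches
  (GRASP, SIG_LOST) → (GRASP, drive_fwd)
event = SIG_NEAR selects (PATROL, beep)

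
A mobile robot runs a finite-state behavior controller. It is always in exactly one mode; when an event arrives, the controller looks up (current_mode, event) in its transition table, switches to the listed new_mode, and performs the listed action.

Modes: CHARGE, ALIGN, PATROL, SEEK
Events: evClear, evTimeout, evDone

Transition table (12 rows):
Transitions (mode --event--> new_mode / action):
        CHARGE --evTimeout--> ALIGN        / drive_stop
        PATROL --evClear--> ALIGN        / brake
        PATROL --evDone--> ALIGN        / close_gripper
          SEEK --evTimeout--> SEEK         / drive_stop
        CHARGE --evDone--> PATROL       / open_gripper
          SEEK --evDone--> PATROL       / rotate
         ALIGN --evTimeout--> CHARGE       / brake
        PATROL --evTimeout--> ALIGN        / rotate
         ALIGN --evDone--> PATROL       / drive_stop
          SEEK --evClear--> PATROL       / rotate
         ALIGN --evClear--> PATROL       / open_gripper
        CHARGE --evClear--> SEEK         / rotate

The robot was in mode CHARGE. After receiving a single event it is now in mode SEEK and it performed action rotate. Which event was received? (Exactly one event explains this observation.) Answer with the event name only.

evClear

try evClear: (CHARGE, evClear) → (SEEK, rotate)  ← matches
try evTimeout: (CHARGE, evTimeout) → (ALIGN, drive_stop)
try evDone: (CHARGE, evDone) → (PATROL, open_gripper)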